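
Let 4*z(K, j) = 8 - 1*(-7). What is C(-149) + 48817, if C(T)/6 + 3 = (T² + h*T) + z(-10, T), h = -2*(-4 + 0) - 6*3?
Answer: 381935/2 ≈ 1.9097e+5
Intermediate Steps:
z(K, j) = 15/4 (z(K, j) = (8 - 1*(-7))/4 = (8 + 7)/4 = (¼)*15 = 15/4)
h = -10 (h = -2*(-4) - 18 = 8 - 18 = -10)
C(T) = 9/2 - 60*T + 6*T² (C(T) = -18 + 6*((T² - 10*T) + 15/4) = -18 + 6*(15/4 + T² - 10*T) = -18 + (45/2 - 60*T + 6*T²) = 9/2 - 60*T + 6*T²)
C(-149) + 48817 = (9/2 - 60*(-149) + 6*(-149)²) + 48817 = (9/2 + 8940 + 6*22201) + 48817 = (9/2 + 8940 + 133206) + 48817 = 284301/2 + 48817 = 381935/2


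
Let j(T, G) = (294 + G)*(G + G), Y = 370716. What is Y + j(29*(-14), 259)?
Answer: 657170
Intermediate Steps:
j(T, G) = 2*G*(294 + G) (j(T, G) = (294 + G)*(2*G) = 2*G*(294 + G))
Y + j(29*(-14), 259) = 370716 + 2*259*(294 + 259) = 370716 + 2*259*553 = 370716 + 286454 = 657170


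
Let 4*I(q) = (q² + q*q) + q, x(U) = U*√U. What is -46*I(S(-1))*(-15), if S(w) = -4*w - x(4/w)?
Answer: -15870 + 23460*I ≈ -15870.0 + 23460.0*I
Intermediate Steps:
x(U) = U^(3/2)
S(w) = -8*(1/w)^(3/2) - 4*w (S(w) = -4*w - (4/w)^(3/2) = -4*w - 8*(1/w)^(3/2) = -8*(1/w)^(3/2) - 4*w)
I(q) = q²/2 + q/4 (I(q) = ((q² + q*q) + q)/4 = ((q² + q²) + q)/4 = (2*q² + q)/4 = (q + 2*q²)/4 = q²/2 + q/4)
-46*I(S(-1))*(-15) = -23*(-8*(-I) - 4*(-1))*(1 + 2*(-8*(-I) - 4*(-1)))/2*(-15) = -23*(-(-8)*I + 4)*(1 + 2*(-(-8)*I + 4))/2*(-15) = -23*(8*I + 4)*(1 + 2*(8*I + 4))/2*(-15) = -23*(4 + 8*I)*(1 + 2*(4 + 8*I))/2*(-15) = -23*(4 + 8*I)*(1 + (8 + 16*I))/2*(-15) = -23*(4 + 8*I)*(9 + 16*I)/2*(-15) = 345*(4 + 8*I)*(9 + 16*I)/2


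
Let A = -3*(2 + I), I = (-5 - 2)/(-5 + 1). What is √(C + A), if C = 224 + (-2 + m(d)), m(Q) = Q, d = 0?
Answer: √843/2 ≈ 14.517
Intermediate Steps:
I = 7/4 (I = -7/(-4) = -7*(-¼) = 7/4 ≈ 1.7500)
A = -45/4 (A = -3*(2 + 7/4) = -3*15/4 = -45/4 ≈ -11.250)
C = 222 (C = 224 + (-2 + 0) = 224 - 2 = 222)
√(C + A) = √(222 - 45/4) = √(843/4) = √843/2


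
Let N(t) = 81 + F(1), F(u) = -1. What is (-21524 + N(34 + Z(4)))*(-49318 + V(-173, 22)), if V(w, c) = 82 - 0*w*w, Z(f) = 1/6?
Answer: 1055816784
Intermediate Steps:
Z(f) = ⅙
V(w, c) = 82 (V(w, c) = 82 - 0*w = 82 - 1*0 = 82 + 0 = 82)
N(t) = 80 (N(t) = 81 - 1 = 80)
(-21524 + N(34 + Z(4)))*(-49318 + V(-173, 22)) = (-21524 + 80)*(-49318 + 82) = -21444*(-49236) = 1055816784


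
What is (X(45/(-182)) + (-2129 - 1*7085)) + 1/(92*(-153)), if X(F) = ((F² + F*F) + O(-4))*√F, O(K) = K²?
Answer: -129696265/14076 + 801051*I*√910/3014284 ≈ -9214.0 + 8.0167*I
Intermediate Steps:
X(F) = √F*(16 + 2*F²) (X(F) = ((F² + F*F) + (-4)²)*√F = ((F² + F²) + 16)*√F = (2*F² + 16)*√F = (16 + 2*F²)*√F = √F*(16 + 2*F²))
(X(45/(-182)) + (-2129 - 1*7085)) + 1/(92*(-153)) = (2*√(45/(-182))*(8 + (45/(-182))²) + (-2129 - 1*7085)) + 1/(92*(-153)) = (2*√(45*(-1/182))*(8 + (45*(-1/182))²) + (-2129 - 7085)) + 1/(-14076) = (2*√(-45/182)*(8 + (-45/182)²) - 9214) - 1/14076 = (2*(3*I*√910/182)*(8 + 2025/33124) - 9214) - 1/14076 = (2*(3*I*√910/182)*(267017/33124) - 9214) - 1/14076 = (801051*I*√910/3014284 - 9214) - 1/14076 = (-9214 + 801051*I*√910/3014284) - 1/14076 = -129696265/14076 + 801051*I*√910/3014284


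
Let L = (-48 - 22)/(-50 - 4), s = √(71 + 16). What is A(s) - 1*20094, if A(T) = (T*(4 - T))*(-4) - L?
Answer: -533177/27 - 16*√87 ≈ -19897.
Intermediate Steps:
s = √87 ≈ 9.3274
L = 35/27 (L = -70/(-54) = -70*(-1/54) = 35/27 ≈ 1.2963)
A(T) = -35/27 - 4*T*(4 - T) (A(T) = (T*(4 - T))*(-4) - 1*35/27 = -4*T*(4 - T) - 35/27 = -35/27 - 4*T*(4 - T))
A(s) - 1*20094 = (-35/27 - 16*√87 + 4*(√87)²) - 1*20094 = (-35/27 - 16*√87 + 4*87) - 20094 = (-35/27 - 16*√87 + 348) - 20094 = (9361/27 - 16*√87) - 20094 = -533177/27 - 16*√87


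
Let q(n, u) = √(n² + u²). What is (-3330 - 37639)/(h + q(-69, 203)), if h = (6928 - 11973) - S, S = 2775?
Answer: 32037758/6110643 + 40969*√45970/61106430 ≈ 5.3867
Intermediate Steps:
h = -7820 (h = (6928 - 11973) - 1*2775 = -5045 - 2775 = -7820)
(-3330 - 37639)/(h + q(-69, 203)) = (-3330 - 37639)/(-7820 + √((-69)² + 203²)) = -40969/(-7820 + √(4761 + 41209)) = -40969/(-7820 + √45970)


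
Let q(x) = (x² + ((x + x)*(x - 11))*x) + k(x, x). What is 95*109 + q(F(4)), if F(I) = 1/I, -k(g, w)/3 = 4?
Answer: 330935/32 ≈ 10342.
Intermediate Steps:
k(g, w) = -12 (k(g, w) = -3*4 = -12)
F(I) = 1/I
q(x) = -12 + x² + 2*x²*(-11 + x) (q(x) = (x² + ((x + x)*(x - 11))*x) - 12 = (x² + ((2*x)*(-11 + x))*x) - 12 = (x² + (2*x*(-11 + x))*x) - 12 = (x² + 2*x²*(-11 + x)) - 12 = -12 + x² + 2*x²*(-11 + x))
95*109 + q(F(4)) = 95*109 + (-12 - 21*(1/4)² + 2*(1/4)³) = 10355 + (-12 - 21*(¼)² + 2*(¼)³) = 10355 + (-12 - 21*1/16 + 2*(1/64)) = 10355 + (-12 - 21/16 + 1/32) = 10355 - 425/32 = 330935/32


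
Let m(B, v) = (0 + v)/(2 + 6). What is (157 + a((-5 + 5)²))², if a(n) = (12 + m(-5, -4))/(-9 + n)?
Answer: 7856809/324 ≈ 24249.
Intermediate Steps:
m(B, v) = v/8
a(n) = 23/(2*(-9 + n)) (a(n) = (12 + (⅛)*(-4))/(-9 + n) = (12 - ½)/(-9 + n) = 23/(2*(-9 + n)))
(157 + a((-5 + 5)²))² = (157 + 23/(2*(-9 + (-5 + 5)²)))² = (157 + 23/(2*(-9 + 0²)))² = (157 + 23/(2*(-9 + 0)))² = (157 + (23/2)/(-9))² = (157 + (23/2)*(-⅑))² = (157 - 23/18)² = (2803/18)² = 7856809/324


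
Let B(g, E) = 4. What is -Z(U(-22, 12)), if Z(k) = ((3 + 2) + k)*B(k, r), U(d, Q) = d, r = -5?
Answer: 68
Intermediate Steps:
Z(k) = 20 + 4*k (Z(k) = ((3 + 2) + k)*4 = (5 + k)*4 = 20 + 4*k)
-Z(U(-22, 12)) = -(20 + 4*(-22)) = -(20 - 88) = -1*(-68) = 68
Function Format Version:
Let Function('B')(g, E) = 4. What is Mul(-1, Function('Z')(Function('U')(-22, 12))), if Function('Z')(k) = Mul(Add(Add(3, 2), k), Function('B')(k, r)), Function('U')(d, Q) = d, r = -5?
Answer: 68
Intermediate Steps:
Function('Z')(k) = Add(20, Mul(4, k)) (Function('Z')(k) = Mul(Add(Add(3, 2), k), 4) = Mul(Add(5, k), 4) = Add(20, Mul(4, k)))
Mul(-1, Function('Z')(Function('U')(-22, 12))) = Mul(-1, Add(20, Mul(4, -22))) = Mul(-1, Add(20, -88)) = Mul(-1, -68) = 68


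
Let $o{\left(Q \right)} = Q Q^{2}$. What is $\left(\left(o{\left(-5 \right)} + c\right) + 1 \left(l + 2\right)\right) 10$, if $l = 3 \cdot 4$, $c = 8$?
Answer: $-1030$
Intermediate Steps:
$l = 12$
$o{\left(Q \right)} = Q^{3}$
$\left(\left(o{\left(-5 \right)} + c\right) + 1 \left(l + 2\right)\right) 10 = \left(\left(\left(-5\right)^{3} + 8\right) + 1 \left(12 + 2\right)\right) 10 = \left(\left(-125 + 8\right) + 1 \cdot 14\right) 10 = \left(-117 + 14\right) 10 = \left(-103\right) 10 = -1030$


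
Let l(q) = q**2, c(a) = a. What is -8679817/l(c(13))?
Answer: -8679817/169 ≈ -51360.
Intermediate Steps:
-8679817/l(c(13)) = -8679817/(13**2) = -8679817/169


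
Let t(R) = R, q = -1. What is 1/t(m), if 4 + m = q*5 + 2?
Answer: -⅐ ≈ -0.14286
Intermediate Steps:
m = -7 (m = -4 + (-1*5 + 2) = -4 + (-5 + 2) = -4 - 3 = -7)
1/t(m) = 1/(-7) = -⅐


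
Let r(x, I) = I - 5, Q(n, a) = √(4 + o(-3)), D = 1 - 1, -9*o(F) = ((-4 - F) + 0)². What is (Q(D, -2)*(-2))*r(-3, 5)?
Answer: 0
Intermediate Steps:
o(F) = -(-4 - F)²/9 (o(F) = -((-4 - F) + 0)²/9 = -(-4 - F)²/9)
D = 0
Q(n, a) = √35/3 (Q(n, a) = √(4 - (4 - 3)²/9) = √(4 - ⅑*1²) = √(4 - ⅑*1) = √(4 - ⅑) = √(35/9) = √35/3)
r(x, I) = -5 + I
(Q(D, -2)*(-2))*r(-3, 5) = ((√35/3)*(-2))*(-5 + 5) = -2*√35/3*0 = 0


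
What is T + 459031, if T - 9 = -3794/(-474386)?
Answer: 108881076617/237193 ≈ 4.5904e+5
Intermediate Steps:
T = 2136634/237193 (T = 9 - 3794/(-474386) = 9 - 3794*(-1/474386) = 9 + 1897/237193 = 2136634/237193 ≈ 9.0080)
T + 459031 = 2136634/237193 + 459031 = 108881076617/237193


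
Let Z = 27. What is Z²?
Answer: 729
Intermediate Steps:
Z² = 27² = 729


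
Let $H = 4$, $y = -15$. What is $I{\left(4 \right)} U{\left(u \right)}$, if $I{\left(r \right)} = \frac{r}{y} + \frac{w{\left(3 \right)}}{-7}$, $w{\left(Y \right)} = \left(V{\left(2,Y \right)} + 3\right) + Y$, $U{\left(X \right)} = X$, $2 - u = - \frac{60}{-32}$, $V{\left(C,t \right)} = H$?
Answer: $- \frac{89}{420} \approx -0.2119$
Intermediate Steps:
$V{\left(C,t \right)} = 4$
$u = \frac{1}{8}$ ($u = 2 - - \frac{60}{-32} = 2 - \left(-60\right) \left(- \frac{1}{32}\right) = 2 - \frac{15}{8} = \frac{1}{8} \approx 0.125$)
$w{\left(Y \right)} = 7 + Y$ ($w{\left(Y \right)} = \left(4 + 3\right) + Y = 7 + Y$)
$I{\left(r \right)} = - \frac{10}{7} - \frac{r}{15}$ ($I{\left(r \right)} = \frac{r}{-15} + \frac{7 + 3}{-7} = r \left(- \frac{1}{15}\right) + 10 \left(- \frac{1}{7}\right) = - \frac{r}{15} - \frac{10}{7} = - \frac{10}{7} - \frac{r}{15}$)
$I{\left(4 \right)} U{\left(u \right)} = \left(- \frac{10}{7} - \frac{4}{15}\right) \frac{1}{8} = \left(- \frac{178}{105}\right) \frac{1}{8} = - \frac{89}{420}$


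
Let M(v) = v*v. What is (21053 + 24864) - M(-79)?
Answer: 39676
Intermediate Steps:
M(v) = v²
(21053 + 24864) - M(-79) = (21053 + 24864) - 1*(-79)² = 45917 - 1*6241 = 45917 - 6241 = 39676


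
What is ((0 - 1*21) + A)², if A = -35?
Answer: 3136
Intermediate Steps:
((0 - 1*21) + A)² = ((0 - 1*21) - 35)² = ((0 - 21) - 35)² = (-21 - 35)² = (-56)² = 3136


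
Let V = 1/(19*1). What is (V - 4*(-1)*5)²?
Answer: 145161/361 ≈ 402.11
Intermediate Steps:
V = 1/19 ≈ 0.052632
(V - 4*(-1)*5)² = (1/19 - 4*(-1)*5)² = (1/19 + 4*5)² = (1/19 + 20)² = (381/19)² = 145161/361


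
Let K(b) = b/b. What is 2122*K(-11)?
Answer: 2122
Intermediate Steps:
K(b) = 1
2122*K(-11) = 2122*1 = 2122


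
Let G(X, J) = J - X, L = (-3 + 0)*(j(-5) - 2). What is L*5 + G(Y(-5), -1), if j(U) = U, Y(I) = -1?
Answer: 105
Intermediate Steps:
L = 21 (L = (-3 + 0)*(-5 - 2) = -3*(-7) = 21)
L*5 + G(Y(-5), -1) = 21*5 + (-1 - 1*(-1)) = 105 + (-1 + 1) = 105 + 0 = 105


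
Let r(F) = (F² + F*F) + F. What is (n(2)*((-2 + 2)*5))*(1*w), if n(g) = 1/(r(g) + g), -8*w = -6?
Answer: 0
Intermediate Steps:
r(F) = F + 2*F² (r(F) = (F² + F²) + F = 2*F² + F = F + 2*F²)
w = ¾ (w = -⅛*(-6) = ¾ ≈ 0.75000)
n(g) = 1/(g + g*(1 + 2*g)) (n(g) = 1/(g*(1 + 2*g) + g) = 1/(g + g*(1 + 2*g)))
(n(2)*((-2 + 2)*5))*(1*w) = (((½)/(2*(1 + 2)))*((-2 + 2)*5))*(1*(¾)) = (((½)*(½)/3)*(0*5))*(¾) = (((½)*(½)*(⅓))*0)*(¾) = ((1/12)*0)*(¾) = 0*(¾) = 0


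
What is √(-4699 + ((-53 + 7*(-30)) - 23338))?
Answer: 10*I*√283 ≈ 168.23*I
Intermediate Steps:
√(-4699 + ((-53 + 7*(-30)) - 23338)) = √(-4699 + ((-53 - 210) - 23338)) = √(-4699 + (-263 - 23338)) = √(-4699 - 23601) = √(-28300) = 10*I*√283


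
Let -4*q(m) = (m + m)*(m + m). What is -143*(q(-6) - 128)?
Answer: 23452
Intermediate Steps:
q(m) = -m² (q(m) = -(m + m)*(m + m)/4 = -2*m*2*m/4 = -m²)
-143*(q(-6) - 128) = -143*(-1*(-6)² - 128) = -143*(-1*36 - 128) = -143*(-36 - 128) = -143*(-164) = 23452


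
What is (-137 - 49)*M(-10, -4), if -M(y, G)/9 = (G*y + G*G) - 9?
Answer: 78678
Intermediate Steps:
M(y, G) = 81 - 9*G² - 9*G*y (M(y, G) = -9*((G*y + G*G) - 9) = -9*((G*y + G²) - 9) = -9*((G² + G*y) - 9) = -9*(-9 + G² + G*y) = 81 - 9*G² - 9*G*y)
(-137 - 49)*M(-10, -4) = (-137 - 49)*(81 - 9*(-4)² - 9*(-4)*(-10)) = -186*(81 - 9*16 - 360) = -186*(81 - 144 - 360) = -186*(-423) = 78678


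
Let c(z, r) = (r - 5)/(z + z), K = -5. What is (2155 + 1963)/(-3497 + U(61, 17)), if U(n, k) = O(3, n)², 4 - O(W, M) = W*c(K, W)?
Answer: -51475/43568 ≈ -1.1815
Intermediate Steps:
c(z, r) = (-5 + r)/(2*z) (c(z, r) = (-5 + r)/((2*z)) = (-5 + r)*(1/(2*z)) = (-5 + r)/(2*z))
O(W, M) = 4 - W*(½ - W/10) (O(W, M) = 4 - W*(½)*(-5 + W)/(-5) = 4 - W*(½)*(-⅕)*(-5 + W) = 4 - W*(½ - W/10))
U(n, k) = 289/25 (U(n, k) = (4 + (⅒)*3*(-5 + 3))² = (4 + (⅒)*3*(-2))² = (4 - ⅗)² = (17/5)² = 289/25)
(2155 + 1963)/(-3497 + U(61, 17)) = (2155 + 1963)/(-3497 + 289/25) = 4118/(-87136/25) = 4118*(-25/87136) = -51475/43568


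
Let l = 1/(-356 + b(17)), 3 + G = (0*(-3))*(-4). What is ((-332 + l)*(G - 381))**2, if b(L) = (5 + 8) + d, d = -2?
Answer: 214952192917504/13225 ≈ 1.6253e+10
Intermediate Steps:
b(L) = 11 (b(L) = (5 + 8) - 2 = 13 - 2 = 11)
G = -3 (G = -3 + (0*(-3))*(-4) = -3 + 0*(-4) = -3 + 0 = -3)
l = -1/345 (l = 1/(-356 + 11) = 1/(-345) = -1/345 ≈ -0.0028986)
((-332 + l)*(G - 381))**2 = ((-332 - 1/345)*(-3 - 381))**2 = (-114541/345*(-384))**2 = (14661248/115)**2 = 214952192917504/13225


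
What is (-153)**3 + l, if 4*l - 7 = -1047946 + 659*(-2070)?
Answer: -16738377/4 ≈ -4.1846e+6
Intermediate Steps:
l = -2412069/4 (l = 7/4 + (-1047946 + 659*(-2070))/4 = 7/4 + (-1047946 - 1364130)/4 = 7/4 + (1/4)*(-2412076) = 7/4 - 603019 = -2412069/4 ≈ -6.0302e+5)
(-153)**3 + l = (-153)**3 - 2412069/4 = -3581577 - 2412069/4 = -16738377/4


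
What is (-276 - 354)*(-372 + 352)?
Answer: 12600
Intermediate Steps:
(-276 - 354)*(-372 + 352) = -630*(-20) = 12600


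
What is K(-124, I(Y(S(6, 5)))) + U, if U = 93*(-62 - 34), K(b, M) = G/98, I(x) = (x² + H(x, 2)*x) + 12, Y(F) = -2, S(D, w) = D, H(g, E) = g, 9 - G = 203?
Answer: -437569/49 ≈ -8930.0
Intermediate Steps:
G = -194 (G = 9 - 1*203 = 9 - 203 = -194)
I(x) = 12 + 2*x² (I(x) = (x² + x*x) + 12 = (x² + x²) + 12 = 2*x² + 12 = 12 + 2*x²)
K(b, M) = -97/49 (K(b, M) = -194/98 = -194*1/98 = -97/49)
U = -8928 (U = 93*(-96) = -8928)
K(-124, I(Y(S(6, 5)))) + U = -97/49 - 8928 = -437569/49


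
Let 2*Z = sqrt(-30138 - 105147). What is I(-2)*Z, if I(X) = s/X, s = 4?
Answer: -I*sqrt(135285) ≈ -367.81*I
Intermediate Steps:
I(X) = 4/X
Z = I*sqrt(135285)/2 (Z = sqrt(-30138 - 105147)/2 = sqrt(-135285)/2 = (I*sqrt(135285))/2 = I*sqrt(135285)/2 ≈ 183.91*I)
I(-2)*Z = (4/(-2))*(I*sqrt(135285)/2) = (4*(-1/2))*(I*sqrt(135285)/2) = -I*sqrt(135285)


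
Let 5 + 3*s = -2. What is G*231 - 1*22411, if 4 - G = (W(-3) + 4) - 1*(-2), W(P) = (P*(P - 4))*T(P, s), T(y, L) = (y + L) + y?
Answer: 17552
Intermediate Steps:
s = -7/3 (s = -5/3 + (⅓)*(-2) = -5/3 - ⅔ = -7/3 ≈ -2.3333)
T(y, L) = L + 2*y (T(y, L) = (L + y) + y = L + 2*y)
W(P) = P*(-4 + P)*(-7/3 + 2*P) (W(P) = (P*(P - 4))*(-7/3 + 2*P) = (P*(-4 + P))*(-7/3 + 2*P) = P*(-4 + P)*(-7/3 + 2*P))
G = 173 (G = 4 - (((⅓)*(-3)*(-7 + 6*(-3))*(-4 - 3) + 4) - 1*(-2)) = 4 - (((⅓)*(-3)*(-7 - 18)*(-7) + 4) + 2) = 4 - (((⅓)*(-3)*(-25)*(-7) + 4) + 2) = 4 - ((-175 + 4) + 2) = 4 - (-171 + 2) = 4 - 1*(-169) = 4 + 169 = 173)
G*231 - 1*22411 = 173*231 - 1*22411 = 39963 - 22411 = 17552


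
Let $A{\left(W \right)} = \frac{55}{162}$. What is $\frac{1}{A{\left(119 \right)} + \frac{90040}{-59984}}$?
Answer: $- \frac{303669}{352730} \approx -0.86091$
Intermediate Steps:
$A{\left(W \right)} = \frac{55}{162}$ ($A{\left(W \right)} = 55 \cdot \frac{1}{162} = \frac{55}{162}$)
$\frac{1}{A{\left(119 \right)} + \frac{90040}{-59984}} = \frac{1}{\frac{55}{162} + \frac{90040}{-59984}} = \frac{1}{\frac{55}{162} + 90040 \left(- \frac{1}{59984}\right)} = \frac{1}{\frac{55}{162} - \frac{11255}{7498}} = \frac{1}{- \frac{352730}{303669}} = - \frac{303669}{352730}$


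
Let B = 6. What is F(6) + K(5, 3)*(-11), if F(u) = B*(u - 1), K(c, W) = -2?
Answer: 52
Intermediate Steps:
F(u) = -6 + 6*u (F(u) = 6*(u - 1) = 6*(-1 + u) = -6 + 6*u)
F(6) + K(5, 3)*(-11) = (-6 + 6*6) - 2*(-11) = (-6 + 36) + 22 = 30 + 22 = 52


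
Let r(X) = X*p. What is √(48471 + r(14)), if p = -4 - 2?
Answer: 127*√3 ≈ 219.97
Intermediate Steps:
p = -6
r(X) = -6*X (r(X) = X*(-6) = -6*X)
√(48471 + r(14)) = √(48471 - 6*14) = √(48471 - 84) = √48387 = 127*√3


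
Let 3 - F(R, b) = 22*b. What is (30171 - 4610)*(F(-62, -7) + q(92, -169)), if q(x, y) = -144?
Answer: 332293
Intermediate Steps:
F(R, b) = 3 - 22*b
(30171 - 4610)*(F(-62, -7) + q(92, -169)) = (30171 - 4610)*((3 - 22*(-7)) - 144) = 25561*((3 + 154) - 144) = 25561*(157 - 144) = 25561*13 = 332293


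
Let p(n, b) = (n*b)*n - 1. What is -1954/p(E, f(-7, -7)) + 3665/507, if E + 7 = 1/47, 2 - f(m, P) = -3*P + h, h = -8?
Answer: 2177917549/200371977 ≈ 10.869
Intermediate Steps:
f(m, P) = 10 + 3*P (f(m, P) = 2 - (-3*P - 8) = 2 - (-8 - 3*P) = 2 + (8 + 3*P) = 10 + 3*P)
E = -328/47 (E = -7 + 1/47 = -328/47 ≈ -6.9787)
p(n, b) = -1 + b*n² (p(n, b) = (b*n)*n - 1 = b*n² - 1 = -1 + b*n²)
-1954/p(E, f(-7, -7)) + 3665/507 = -1954/(-1 + (10 + 3*(-7))*(-328/47)²) + 3665/507 = -1954/(-1 + (10 - 21)*(107584/2209)) + 3665*(1/507) = -1954/(-1 - 11*107584/2209) + 3665/507 = -1954/(-1 - 1183424/2209) + 3665/507 = -1954/(-1185633/2209) + 3665/507 = -1954*(-2209/1185633) + 3665/507 = 4316386/1185633 + 3665/507 = 2177917549/200371977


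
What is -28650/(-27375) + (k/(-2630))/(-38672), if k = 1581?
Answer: 7770557717/7424637280 ≈ 1.0466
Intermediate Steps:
-28650/(-27375) + (k/(-2630))/(-38672) = -28650/(-27375) + (1581/(-2630))/(-38672) = -28650*(-1/27375) + (1581*(-1/2630))*(-1/38672) = 382/365 - 1581/2630*(-1/38672) = 382/365 + 1581/101707360 = 7770557717/7424637280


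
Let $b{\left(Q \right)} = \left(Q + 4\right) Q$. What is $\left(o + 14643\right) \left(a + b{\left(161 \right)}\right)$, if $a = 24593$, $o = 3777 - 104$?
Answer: $937009928$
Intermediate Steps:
$b{\left(Q \right)} = Q \left(4 + Q\right)$ ($b{\left(Q \right)} = \left(4 + Q\right) Q = Q \left(4 + Q\right)$)
$o = 3673$ ($o = 3777 - 104 = 3673$)
$\left(o + 14643\right) \left(a + b{\left(161 \right)}\right) = \left(3673 + 14643\right) \left(24593 + 161 \left(4 + 161\right)\right) = 18316 \left(24593 + 161 \cdot 165\right) = 18316 \left(24593 + 26565\right) = 18316 \cdot 51158 = 937009928$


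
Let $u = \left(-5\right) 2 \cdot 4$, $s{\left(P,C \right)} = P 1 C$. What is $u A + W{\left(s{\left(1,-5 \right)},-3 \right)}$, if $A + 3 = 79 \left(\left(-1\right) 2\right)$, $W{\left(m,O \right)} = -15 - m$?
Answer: $6430$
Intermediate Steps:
$s{\left(P,C \right)} = C P$ ($s{\left(P,C \right)} = P C = C P$)
$u = -40$ ($u = \left(-10\right) 4 = -40$)
$A = -161$ ($A = -3 + 79 \left(\left(-1\right) 2\right) = -3 + 79 \left(-2\right) = -3 - 158 = -161$)
$u A + W{\left(s{\left(1,-5 \right)},-3 \right)} = \left(-40\right) \left(-161\right) - \left(15 - 5\right) = 6440 - 10 = 6430$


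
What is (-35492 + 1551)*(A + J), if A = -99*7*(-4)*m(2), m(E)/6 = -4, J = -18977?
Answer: 2902125205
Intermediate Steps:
m(E) = -24 (m(E) = 6*(-4) = -24)
A = -66528 (A = -99*7*(-4)*(-24) = -(-2772)*(-24) = -99*672 = -66528)
(-35492 + 1551)*(A + J) = (-35492 + 1551)*(-66528 - 18977) = -33941*(-85505) = 2902125205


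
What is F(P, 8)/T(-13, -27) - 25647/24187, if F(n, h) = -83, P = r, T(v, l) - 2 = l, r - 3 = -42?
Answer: 1366346/604675 ≈ 2.2596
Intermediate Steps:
r = -39 (r = 3 - 42 = -39)
T(v, l) = 2 + l
P = -39
F(P, 8)/T(-13, -27) - 25647/24187 = -83/(2 - 27) - 25647/24187 = -83/(-25) - 25647*1/24187 = -83*(-1/25) - 25647/24187 = 83/25 - 25647/24187 = 1366346/604675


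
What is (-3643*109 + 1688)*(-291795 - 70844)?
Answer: 143387097961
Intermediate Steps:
(-3643*109 + 1688)*(-291795 - 70844) = (-397087 + 1688)*(-362639) = -395399*(-362639) = 143387097961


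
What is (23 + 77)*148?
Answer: 14800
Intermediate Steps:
(23 + 77)*148 = 100*148 = 14800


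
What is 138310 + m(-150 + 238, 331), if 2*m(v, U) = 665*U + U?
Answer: 248533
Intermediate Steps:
m(v, U) = 333*U (m(v, U) = (665*U + U)/2 = (666*U)/2 = 333*U)
138310 + m(-150 + 238, 331) = 138310 + 333*331 = 138310 + 110223 = 248533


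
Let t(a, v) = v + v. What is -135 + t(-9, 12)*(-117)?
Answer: -2943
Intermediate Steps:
t(a, v) = 2*v
-135 + t(-9, 12)*(-117) = -135 + (2*12)*(-117) = -135 + 24*(-117) = -135 - 2808 = -2943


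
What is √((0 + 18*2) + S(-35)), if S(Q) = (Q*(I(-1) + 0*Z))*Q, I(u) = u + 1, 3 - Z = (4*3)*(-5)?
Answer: 6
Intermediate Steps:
Z = 63 (Z = 3 - 4*3*(-5) = 3 - 12*(-5) = 3 - 1*(-60) = 3 + 60 = 63)
I(u) = 1 + u
S(Q) = 0 (S(Q) = (Q*((1 - 1) + 0*63))*Q = (Q*(0 + 0))*Q = (Q*0)*Q = 0*Q = 0)
√((0 + 18*2) + S(-35)) = √((0 + 18*2) + 0) = √((0 + 36) + 0) = √(36 + 0) = √36 = 6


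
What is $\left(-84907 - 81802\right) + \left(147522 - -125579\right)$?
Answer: $106392$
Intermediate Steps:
$\left(-84907 - 81802\right) + \left(147522 - -125579\right) = \left(-84907 + \left(-159984 + 78182\right)\right) + \left(147522 + 125579\right) = \left(-84907 - 81802\right) + 273101 = -166709 + 273101 = 106392$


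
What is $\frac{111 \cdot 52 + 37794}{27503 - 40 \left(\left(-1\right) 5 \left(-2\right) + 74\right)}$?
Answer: $\frac{43566}{24143} \approx 1.8045$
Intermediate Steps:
$\frac{111 \cdot 52 + 37794}{27503 - 40 \left(\left(-1\right) 5 \left(-2\right) + 74\right)} = \frac{5772 + 37794}{27503 - 40 \left(\left(-5\right) \left(-2\right) + 74\right)} = \frac{43566}{27503 - 40 \left(10 + 74\right)} = \frac{43566}{27503 - 3360} = \frac{43566}{24143}$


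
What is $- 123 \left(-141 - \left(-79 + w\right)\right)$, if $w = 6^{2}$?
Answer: $12054$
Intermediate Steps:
$w = 36$
$- 123 \left(-141 - \left(-79 + w\right)\right) = - 123 \left(-141 + \left(79 - 36\right)\right) = - 123 \left(-141 + 43\right) = \left(-123\right) \left(-98\right) = 12054$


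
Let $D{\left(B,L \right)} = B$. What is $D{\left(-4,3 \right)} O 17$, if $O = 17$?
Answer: $-1156$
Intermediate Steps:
$D{\left(-4,3 \right)} O 17 = \left(-4\right) 17 \cdot 17 = \left(-68\right) 17 = -1156$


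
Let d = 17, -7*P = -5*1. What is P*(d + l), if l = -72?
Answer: -275/7 ≈ -39.286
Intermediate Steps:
P = 5/7 (P = -(-5)/7 = -1/7*(-5) = 5/7 ≈ 0.71429)
P*(d + l) = 5*(17 - 72)/7 = (5/7)*(-55) = -275/7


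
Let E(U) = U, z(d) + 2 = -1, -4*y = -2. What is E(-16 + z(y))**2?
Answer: 361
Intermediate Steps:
y = 1/2 (y = -1/4*(-2) = 1/2 ≈ 0.50000)
z(d) = -3 (z(d) = -2 - 1 = -3)
E(-16 + z(y))**2 = (-16 - 3)**2 = (-19)**2 = 361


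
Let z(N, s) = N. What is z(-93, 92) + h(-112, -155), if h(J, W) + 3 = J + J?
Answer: -320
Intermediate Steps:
h(J, W) = -3 + 2*J (h(J, W) = -3 + (J + J) = -3 + 2*J)
z(-93, 92) + h(-112, -155) = -93 + (-3 + 2*(-112)) = -93 + (-3 - 224) = -93 - 227 = -320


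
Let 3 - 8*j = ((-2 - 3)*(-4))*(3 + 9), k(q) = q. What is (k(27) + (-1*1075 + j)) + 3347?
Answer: 18155/8 ≈ 2269.4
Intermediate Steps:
j = -237/8 (j = 3/8 - (-2 - 3)*(-4)*(3 + 9)/8 = 3/8 - (-5*(-4))*12/8 = 3/8 - 5*12/2 = 3/8 - ⅛*240 = 3/8 - 30 = -237/8 ≈ -29.625)
(k(27) + (-1*1075 + j)) + 3347 = (27 + (-1*1075 - 237/8)) + 3347 = (27 + (-1075 - 237/8)) + 3347 = (27 - 8837/8) + 3347 = -8621/8 + 3347 = 18155/8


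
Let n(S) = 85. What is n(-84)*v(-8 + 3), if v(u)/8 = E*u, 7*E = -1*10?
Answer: 34000/7 ≈ 4857.1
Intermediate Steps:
E = -10/7 (E = (-1*10)/7 = (⅐)*(-10) = -10/7 ≈ -1.4286)
v(u) = -80*u/7 (v(u) = 8*(-10*u/7) = -80*u/7)
n(-84)*v(-8 + 3) = 85*(-80*(-8 + 3)/7) = 85*(-80/7*(-5)) = 85*(400/7) = 34000/7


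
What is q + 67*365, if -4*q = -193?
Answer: 98013/4 ≈ 24503.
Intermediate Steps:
q = 193/4 (q = -¼*(-193) = 193/4 ≈ 48.250)
q + 67*365 = 193/4 + 67*365 = 193/4 + 24455 = 98013/4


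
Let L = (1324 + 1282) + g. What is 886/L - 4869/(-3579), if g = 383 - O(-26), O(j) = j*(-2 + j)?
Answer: 4726601/2697373 ≈ 1.7523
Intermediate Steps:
g = -345 (g = 383 - (-26)*(-2 - 26) = 383 - (-26)*(-28) = 383 - 1*728 = 383 - 728 = -345)
L = 2261 (L = (1324 + 1282) - 345 = 2606 - 345 = 2261)
886/L - 4869/(-3579) = 886/2261 - 4869/(-3579) = 886*(1/2261) - 4869*(-1/3579) = 886/2261 + 1623/1193 = 4726601/2697373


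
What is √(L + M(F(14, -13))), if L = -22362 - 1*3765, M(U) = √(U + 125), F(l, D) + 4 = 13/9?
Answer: √(-235143 + 3*√1102)/3 ≈ 161.6*I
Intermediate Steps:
F(l, D) = -23/9 (F(l, D) = -4 + 13/9 = -23/9)
M(U) = √(125 + U)
L = -26127 (L = -22362 - 3765 = -26127)
√(L + M(F(14, -13))) = √(-26127 + √(125 - 23/9)) = √(-26127 + √(1102/9)) = √(-26127 + √1102/3)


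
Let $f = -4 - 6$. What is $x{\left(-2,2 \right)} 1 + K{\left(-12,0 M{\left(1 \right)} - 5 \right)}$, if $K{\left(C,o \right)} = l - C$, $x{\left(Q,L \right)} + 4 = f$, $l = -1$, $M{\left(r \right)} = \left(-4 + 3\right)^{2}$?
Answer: $-3$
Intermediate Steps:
$M{\left(r \right)} = 1$ ($M{\left(r \right)} = \left(-1\right)^{2} = 1$)
$f = -10$
$x{\left(Q,L \right)} = -14$ ($x{\left(Q,L \right)} = -4 - 10 = -14$)
$K{\left(C,o \right)} = -1 - C$
$x{\left(-2,2 \right)} 1 + K{\left(-12,0 M{\left(1 \right)} - 5 \right)} = \left(-14\right) 1 - -11 = -14 + \left(-1 + 12\right) = -14 + 11 = -3$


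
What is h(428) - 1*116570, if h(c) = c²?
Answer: 66614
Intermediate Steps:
h(428) - 1*116570 = 428² - 1*116570 = 183184 - 116570 = 66614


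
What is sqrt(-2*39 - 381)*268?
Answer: 804*I*sqrt(51) ≈ 5741.7*I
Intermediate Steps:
sqrt(-2*39 - 381)*268 = sqrt(-78 - 381)*268 = sqrt(-459)*268 = (3*I*sqrt(51))*268 = 804*I*sqrt(51)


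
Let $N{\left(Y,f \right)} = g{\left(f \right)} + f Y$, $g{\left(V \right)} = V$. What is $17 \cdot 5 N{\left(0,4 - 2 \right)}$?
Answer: $170$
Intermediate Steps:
$N{\left(Y,f \right)} = f + Y f$ ($N{\left(Y,f \right)} = f + f Y = f + Y f$)
$17 \cdot 5 N{\left(0,4 - 2 \right)} = 17 \cdot 5 \left(4 - 2\right) \left(1 + 0\right) = 85 \cdot 2 \cdot 1 = 85 \cdot 2 = 170$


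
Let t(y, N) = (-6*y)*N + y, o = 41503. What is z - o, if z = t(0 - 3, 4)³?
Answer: 287006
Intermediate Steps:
t(y, N) = y - 6*N*y (t(y, N) = -6*N*y + y = y - 6*N*y)
z = 328509 (z = ((0 - 3)*(1 - 6*4))³ = (-3*(1 - 24))³ = (-3*(-23))³ = 69³ = 328509)
z - o = 328509 - 1*41503 = 328509 - 41503 = 287006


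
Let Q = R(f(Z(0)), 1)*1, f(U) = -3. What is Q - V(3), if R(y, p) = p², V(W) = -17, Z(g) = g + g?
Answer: 18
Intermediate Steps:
Z(g) = 2*g
Q = 1 (Q = 1²*1 = 1*1 = 1)
Q - V(3) = 1 - 1*(-17) = 1 + 17 = 18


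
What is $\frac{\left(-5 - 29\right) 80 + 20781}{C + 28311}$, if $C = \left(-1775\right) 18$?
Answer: $- \frac{18061}{3639} \approx -4.9632$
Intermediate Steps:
$C = -31950$
$\frac{\left(-5 - 29\right) 80 + 20781}{C + 28311} = \frac{\left(-5 - 29\right) 80 + 20781}{-31950 + 28311} = \frac{\left(-34\right) 80 + 20781}{-3639} = \left(-2720 + 20781\right) \left(- \frac{1}{3639}\right) = 18061 \left(- \frac{1}{3639}\right) = - \frac{18061}{3639}$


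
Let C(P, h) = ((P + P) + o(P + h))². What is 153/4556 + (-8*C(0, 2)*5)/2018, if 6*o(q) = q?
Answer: 76369/2433708 ≈ 0.031380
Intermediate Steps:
o(q) = q/6
C(P, h) = (h/6 + 13*P/6)² (C(P, h) = ((P + P) + (P + h)/6)² = (2*P + (P/6 + h/6))² = (h/6 + 13*P/6)²)
153/4556 + (-8*C(0, 2)*5)/2018 = 153/4556 + (-2*(2 + 13*0)²/9*5)/2018 = 153*(1/4556) + (-2*(2 + 0)²/9*5)*(1/2018) = 9/268 + (-2*2²/9*5)*(1/2018) = 9/268 + (-2*4/9*5)*(1/2018) = 9/268 + (-8*⅑*5)*(1/2018) = 9/268 - 8/9*5*(1/2018) = 9/268 - 40/9*1/2018 = 9/268 - 20/9081 = 76369/2433708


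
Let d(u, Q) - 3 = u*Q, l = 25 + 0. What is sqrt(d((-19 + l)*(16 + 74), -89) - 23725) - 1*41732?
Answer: -41732 + I*sqrt(71782) ≈ -41732.0 + 267.92*I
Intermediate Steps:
l = 25
d(u, Q) = 3 + Q*u (d(u, Q) = 3 + u*Q = 3 + Q*u)
sqrt(d((-19 + l)*(16 + 74), -89) - 23725) - 1*41732 = sqrt((3 - 89*(-19 + 25)*(16 + 74)) - 23725) - 1*41732 = sqrt((3 - 534*90) - 23725) - 41732 = sqrt((3 - 89*540) - 23725) - 41732 = sqrt((3 - 48060) - 23725) - 41732 = sqrt(-48057 - 23725) - 41732 = sqrt(-71782) - 41732 = I*sqrt(71782) - 41732 = -41732 + I*sqrt(71782)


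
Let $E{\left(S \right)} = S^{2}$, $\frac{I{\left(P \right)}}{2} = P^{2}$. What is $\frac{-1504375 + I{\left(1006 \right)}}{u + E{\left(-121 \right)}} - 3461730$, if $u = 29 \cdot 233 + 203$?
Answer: $- \frac{74776310033}{21601} \approx -3.4617 \cdot 10^{6}$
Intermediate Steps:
$I{\left(P \right)} = 2 P^{2}$
$u = 6960$ ($u = 6757 + 203 = 6960$)
$\frac{-1504375 + I{\left(1006 \right)}}{u + E{\left(-121 \right)}} - 3461730 = \frac{-1504375 + 2 \cdot 1006^{2}}{6960 + \left(-121\right)^{2}} - 3461730 = \frac{-1504375 + 2 \cdot 1012036}{6960 + 14641} - 3461730 = \frac{-1504375 + 2024072}{21601} - 3461730 = 519697 \cdot \frac{1}{21601} - 3461730 = \frac{519697}{21601} - 3461730 = - \frac{74776310033}{21601}$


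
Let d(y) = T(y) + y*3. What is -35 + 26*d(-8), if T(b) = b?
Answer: -867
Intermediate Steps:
d(y) = 4*y (d(y) = y + y*3 = y + 3*y = 4*y)
-35 + 26*d(-8) = -35 + 26*(4*(-8)) = -35 + 26*(-32) = -35 - 832 = -867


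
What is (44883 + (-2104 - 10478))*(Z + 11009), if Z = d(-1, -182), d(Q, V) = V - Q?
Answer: 349755228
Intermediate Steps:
Z = -181 (Z = -182 - 1*(-1) = -182 + 1 = -181)
(44883 + (-2104 - 10478))*(Z + 11009) = (44883 + (-2104 - 10478))*(-181 + 11009) = (44883 - 12582)*10828 = 32301*10828 = 349755228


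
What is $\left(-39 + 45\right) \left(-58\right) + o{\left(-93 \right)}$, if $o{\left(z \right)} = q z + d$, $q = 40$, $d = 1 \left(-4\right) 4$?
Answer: $-4084$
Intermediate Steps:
$d = -16$ ($d = \left(-4\right) 4 = -16$)
$o{\left(z \right)} = -16 + 40 z$ ($o{\left(z \right)} = 40 z - 16 = -16 + 40 z$)
$\left(-39 + 45\right) \left(-58\right) + o{\left(-93 \right)} = \left(-39 + 45\right) \left(-58\right) + \left(-16 + 40 \left(-93\right)\right) = 6 \left(-58\right) - 3736 = -348 - 3736 = -4084$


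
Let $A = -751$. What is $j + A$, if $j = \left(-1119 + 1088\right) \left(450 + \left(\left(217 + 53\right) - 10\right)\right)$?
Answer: $-22761$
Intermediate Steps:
$j = -22010$ ($j = - 31 \left(450 + \left(270 - 10\right)\right) = - 31 \left(450 + 260\right) = \left(-31\right) 710 = -22010$)
$j + A = -22010 - 751 = -22761$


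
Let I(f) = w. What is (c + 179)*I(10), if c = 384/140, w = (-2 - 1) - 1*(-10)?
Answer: 6361/5 ≈ 1272.2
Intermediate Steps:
w = 7 (w = -3 + 10 = 7)
I(f) = 7
c = 96/35 (c = 384*(1/140) = 96/35 ≈ 2.7429)
(c + 179)*I(10) = (96/35 + 179)*7 = (6361/35)*7 = 6361/5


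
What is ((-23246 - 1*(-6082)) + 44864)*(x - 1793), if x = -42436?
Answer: -1225143300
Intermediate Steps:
((-23246 - 1*(-6082)) + 44864)*(x - 1793) = ((-23246 - 1*(-6082)) + 44864)*(-42436 - 1793) = ((-23246 + 6082) + 44864)*(-44229) = (-17164 + 44864)*(-44229) = 27700*(-44229) = -1225143300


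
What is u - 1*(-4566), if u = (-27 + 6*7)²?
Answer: 4791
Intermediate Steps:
u = 225 (u = (-27 + 42)² = 15² = 225)
u - 1*(-4566) = 225 - 1*(-4566) = 225 + 4566 = 4791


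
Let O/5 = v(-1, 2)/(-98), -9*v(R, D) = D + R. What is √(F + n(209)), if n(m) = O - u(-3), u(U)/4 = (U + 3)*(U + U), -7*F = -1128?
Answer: √284266/42 ≈ 12.694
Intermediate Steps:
v(R, D) = -D/9 - R/9 (v(R, D) = -(D + R)/9 = -D/9 - R/9)
F = 1128/7 (F = -⅐*(-1128) = 1128/7 ≈ 161.14)
O = 5/882 (O = 5*((-⅑*2 - ⅑*(-1))/(-98)) = 5*((-2/9 + ⅑)*(-1/98)) = 5*(-⅑*(-1/98)) = 5*(1/882) = 5/882 ≈ 0.0056689)
u(U) = 8*U*(3 + U) (u(U) = 4*((U + 3)*(U + U)) = 4*((3 + U)*(2*U)) = 4*(2*U*(3 + U)) = 8*U*(3 + U))
n(m) = 5/882 (n(m) = 5/882 - 8*(-3)*(3 - 3) = 5/882 - 8*(-3)*0 = 5/882 - 1*0 = 5/882 + 0 = 5/882)
√(F + n(209)) = √(1128/7 + 5/882) = √(142133/882) = √284266/42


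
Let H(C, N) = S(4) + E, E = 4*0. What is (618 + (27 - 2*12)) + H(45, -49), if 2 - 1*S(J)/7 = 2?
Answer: 621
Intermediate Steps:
S(J) = 0 (S(J) = 14 - 7*2 = 14 - 14 = 0)
E = 0
H(C, N) = 0 (H(C, N) = 0 + 0 = 0)
(618 + (27 - 2*12)) + H(45, -49) = (618 + (27 - 2*12)) + 0 = (618 + (27 - 24)) + 0 = (618 + 3) + 0 = 621 + 0 = 621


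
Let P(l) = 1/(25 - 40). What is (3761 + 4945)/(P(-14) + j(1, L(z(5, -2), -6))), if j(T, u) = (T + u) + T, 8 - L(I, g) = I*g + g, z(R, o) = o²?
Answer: 130590/599 ≈ 218.01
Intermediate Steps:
L(I, g) = 8 - g - I*g (L(I, g) = 8 - (I*g + g) = 8 - (g + I*g) = 8 + (-g - I*g) = 8 - g - I*g)
j(T, u) = u + 2*T
P(l) = -1/15 (P(l) = 1/(-15) = -1/15)
(3761 + 4945)/(P(-14) + j(1, L(z(5, -2), -6))) = (3761 + 4945)/(-1/15 + ((8 - 1*(-6) - 1*(-2)²*(-6)) + 2*1)) = 8706/(-1/15 + ((8 + 6 - 1*4*(-6)) + 2)) = 8706/(-1/15 + ((8 + 6 + 24) + 2)) = 8706/(-1/15 + (38 + 2)) = 8706/(-1/15 + 40) = 8706/(599/15) = 8706*(15/599) = 130590/599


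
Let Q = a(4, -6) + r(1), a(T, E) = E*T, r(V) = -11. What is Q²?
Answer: 1225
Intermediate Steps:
Q = -35 (Q = -6*4 - 11 = -24 - 11 = -35)
Q² = (-35)² = 1225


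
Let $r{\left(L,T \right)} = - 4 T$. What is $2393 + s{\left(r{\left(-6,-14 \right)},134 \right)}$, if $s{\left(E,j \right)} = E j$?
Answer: $9897$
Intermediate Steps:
$2393 + s{\left(r{\left(-6,-14 \right)},134 \right)} = 2393 + \left(-4\right) \left(-14\right) 134 = 2393 + 56 \cdot 134 = 2393 + 7504 = 9897$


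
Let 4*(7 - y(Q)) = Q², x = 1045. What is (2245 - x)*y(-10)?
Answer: -21600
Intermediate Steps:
y(Q) = 7 - Q²/4
(2245 - x)*y(-10) = (2245 - 1*1045)*(7 - ¼*(-10)²) = (2245 - 1045)*(7 - ¼*100) = 1200*(7 - 25) = 1200*(-18) = -21600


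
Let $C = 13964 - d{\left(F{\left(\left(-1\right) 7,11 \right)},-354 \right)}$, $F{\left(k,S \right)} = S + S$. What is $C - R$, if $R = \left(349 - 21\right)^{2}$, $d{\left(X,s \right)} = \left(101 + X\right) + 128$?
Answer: $-93871$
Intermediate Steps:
$F{\left(k,S \right)} = 2 S$
$d{\left(X,s \right)} = 229 + X$
$C = 13713$ ($C = 13964 - \left(229 + 2 \cdot 11\right) = 13964 - \left(229 + 22\right) = 13964 - 251 = 13713$)
$R = 107584$ ($R = 328^{2} = 107584$)
$C - R = 13713 - 107584 = -93871$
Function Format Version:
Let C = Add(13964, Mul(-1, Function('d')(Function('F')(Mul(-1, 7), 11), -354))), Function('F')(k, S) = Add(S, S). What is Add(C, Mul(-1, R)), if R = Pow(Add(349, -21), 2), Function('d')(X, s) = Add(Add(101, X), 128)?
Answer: -93871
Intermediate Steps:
Function('F')(k, S) = Mul(2, S)
Function('d')(X, s) = Add(229, X)
C = 13713 (C = Add(13964, Mul(-1, Add(229, Mul(2, 11)))) = Add(13964, Mul(-1, Add(229, 22))) = Add(13964, Mul(-1, 251)) = Add(13964, -251) = 13713)
R = 107584 (R = Pow(328, 2) = 107584)
Add(C, Mul(-1, R)) = Add(13713, Mul(-1, 107584)) = Add(13713, -107584) = -93871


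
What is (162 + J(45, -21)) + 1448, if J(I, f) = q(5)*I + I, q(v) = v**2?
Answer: 2780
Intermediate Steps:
J(I, f) = 26*I (J(I, f) = 5**2*I + I = 25*I + I = 26*I)
(162 + J(45, -21)) + 1448 = (162 + 26*45) + 1448 = (162 + 1170) + 1448 = 1332 + 1448 = 2780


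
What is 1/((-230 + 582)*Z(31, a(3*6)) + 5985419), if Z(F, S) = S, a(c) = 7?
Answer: 1/5987883 ≈ 1.6700e-7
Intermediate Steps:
1/((-230 + 582)*Z(31, a(3*6)) + 5985419) = 1/((-230 + 582)*7 + 5985419) = 1/(352*7 + 5985419) = 1/(2464 + 5985419) = 1/5987883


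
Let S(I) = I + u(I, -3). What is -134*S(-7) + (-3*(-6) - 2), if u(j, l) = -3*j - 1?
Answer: -1726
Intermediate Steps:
u(j, l) = -1 - 3*j
S(I) = -1 - 2*I (S(I) = I + (-1 - 3*I) = -1 - 2*I)
-134*S(-7) + (-3*(-6) - 2) = -134*(-1 - 2*(-7)) + (-3*(-6) - 2) = -134*(-1 + 14) + (18 - 2) = -134*13 + 16 = -1742 + 16 = -1726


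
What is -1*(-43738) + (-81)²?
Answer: 50299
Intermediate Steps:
-1*(-43738) + (-81)² = 43738 + 6561 = 50299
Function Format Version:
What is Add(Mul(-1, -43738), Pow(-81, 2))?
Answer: 50299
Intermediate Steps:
Add(Mul(-1, -43738), Pow(-81, 2)) = Add(43738, 6561) = 50299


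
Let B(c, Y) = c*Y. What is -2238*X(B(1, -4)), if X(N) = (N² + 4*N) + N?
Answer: 8952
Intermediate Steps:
B(c, Y) = Y*c
X(N) = N² + 5*N
-2238*X(B(1, -4)) = -2238*(-4*1)*(5 - 4*1) = -(-8952)*(5 - 4) = -(-8952) = -2238*(-4) = 8952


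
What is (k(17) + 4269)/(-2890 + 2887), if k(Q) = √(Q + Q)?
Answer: -1423 - √34/3 ≈ -1424.9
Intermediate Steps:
k(Q) = √2*√Q (k(Q) = √(2*Q) = √2*√Q)
(k(17) + 4269)/(-2890 + 2887) = (√2*√17 + 4269)/(-2890 + 2887) = (√34 + 4269)/(-3) = (4269 + √34)*(-⅓) = -1423 - √34/3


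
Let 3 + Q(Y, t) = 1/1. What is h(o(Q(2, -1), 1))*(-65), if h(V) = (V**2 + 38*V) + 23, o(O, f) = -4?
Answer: 7345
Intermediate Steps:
Q(Y, t) = -2 (Q(Y, t) = -3 + 1/1 = -3 + 1 = -2)
h(V) = 23 + V**2 + 38*V
h(o(Q(2, -1), 1))*(-65) = (23 + (-4)**2 + 38*(-4))*(-65) = (23 + 16 - 152)*(-65) = -113*(-65) = 7345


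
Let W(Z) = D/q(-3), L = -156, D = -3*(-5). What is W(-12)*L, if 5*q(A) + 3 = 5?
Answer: -5850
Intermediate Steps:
q(A) = ⅖ (q(A) = -⅗ + (⅕)*5 = -⅗ + 1 = ⅖)
D = 15
W(Z) = 75/2 (W(Z) = 15/(⅖) = 15*(5/2) = 75/2)
W(-12)*L = (75/2)*(-156) = -5850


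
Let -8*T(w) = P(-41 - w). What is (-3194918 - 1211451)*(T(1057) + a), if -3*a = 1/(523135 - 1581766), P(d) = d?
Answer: -7682791915547309/12703572 ≈ -6.0477e+8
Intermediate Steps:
T(w) = 41/8 + w/8 (T(w) = -(-41 - w)/8 = 41/8 + w/8)
a = 1/3175893 (a = -1/(3*(523135 - 1581766)) = -1/3/(-1058631) = -1/3*(-1/1058631) = 1/3175893 ≈ 3.1487e-7)
(-3194918 - 1211451)*(T(1057) + a) = (-3194918 - 1211451)*((41/8 + (1/8)*1057) + 1/3175893) = -4406369*((41/8 + 1057/8) + 1/3175893) = -4406369*(549/4 + 1/3175893) = -4406369*1743565261/12703572 = -7682791915547309/12703572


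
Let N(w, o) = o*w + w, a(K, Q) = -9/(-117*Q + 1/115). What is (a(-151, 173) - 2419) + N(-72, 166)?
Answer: -33619172267/2327714 ≈ -14443.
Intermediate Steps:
a(K, Q) = -9/(1/115 - 117*Q) (a(K, Q) = -9/(-117*Q + 1/115) = -9/(1/115 - 117*Q))
N(w, o) = w + o*w
(a(-151, 173) - 2419) + N(-72, 166) = (1035/(-1 + 13455*173) - 2419) - 72*(1 + 166) = (1035/(-1 + 2327715) - 2419) - 72*167 = (1035/2327714 - 2419) - 12024 = -5630739131/2327714 - 12024 = -33619172267/2327714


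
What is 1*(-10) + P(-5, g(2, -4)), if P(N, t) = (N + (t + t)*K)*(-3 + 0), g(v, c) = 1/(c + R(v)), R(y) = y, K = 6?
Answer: 23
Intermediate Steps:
g(v, c) = 1/(c + v)
P(N, t) = -36*t - 3*N (P(N, t) = (N + (t + t)*6)*(-3 + 0) = (N + (2*t)*6)*(-3) = (N + 12*t)*(-3) = -36*t - 3*N)
1*(-10) + P(-5, g(2, -4)) = 1*(-10) + (-36/(-4 + 2) - 3*(-5)) = -10 + (-36/(-2) + 15) = -10 + (-36*(-1/2) + 15) = -10 + (18 + 15) = -10 + 33 = 23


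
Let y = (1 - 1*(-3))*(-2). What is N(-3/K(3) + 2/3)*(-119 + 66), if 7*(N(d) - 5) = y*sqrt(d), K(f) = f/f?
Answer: -265 + 424*I*sqrt(21)/21 ≈ -265.0 + 92.524*I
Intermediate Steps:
K(f) = 1
y = -8 (y = (1 + 3)*(-2) = 4*(-2) = -8)
N(d) = 5 - 8*sqrt(d)/7 (N(d) = 5 + (-8*sqrt(d))/7 = 5 - 8*sqrt(d)/7)
N(-3/K(3) + 2/3)*(-119 + 66) = (5 - 8*sqrt(-3/1 + 2/3)/7)*(-119 + 66) = (5 - 8*sqrt(-3*1 + 2*(1/3))/7)*(-53) = (5 - 8*sqrt(-3 + 2/3)/7)*(-53) = (5 - 8*I*sqrt(21)/21)*(-53) = -265 + 424*I*sqrt(21)/21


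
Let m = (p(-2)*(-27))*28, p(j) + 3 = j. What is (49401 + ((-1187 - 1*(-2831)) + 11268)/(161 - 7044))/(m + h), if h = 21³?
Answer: 16191151/4274343 ≈ 3.7880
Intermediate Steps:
p(j) = -3 + j
h = 9261
m = 3780 (m = ((-3 - 2)*(-27))*28 = -5*(-27)*28 = 135*28 = 3780)
(49401 + ((-1187 - 1*(-2831)) + 11268)/(161 - 7044))/(m + h) = (49401 + ((-1187 - 1*(-2831)) + 11268)/(161 - 7044))/(3780 + 9261) = (49401 + ((-1187 + 2831) + 11268)/(-6883))/13041 = (49401 + (1644 + 11268)*(-1/6883))*(1/13041) = (49401 + 12912*(-1/6883))*(1/13041) = (49401 - 12912/6883)*(1/13041) = (340014171/6883)*(1/13041) = 16191151/4274343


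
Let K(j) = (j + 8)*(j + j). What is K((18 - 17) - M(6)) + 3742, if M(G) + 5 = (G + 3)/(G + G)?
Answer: 31049/8 ≈ 3881.1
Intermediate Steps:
M(G) = -5 + (3 + G)/(2*G) (M(G) = -5 + (G + 3)/(G + G) = -5 + (3 + G)/((2*G)) = -5 + (3 + G)*(1/(2*G)) = -5 + (3 + G)/(2*G))
K(j) = 2*j*(8 + j) (K(j) = (8 + j)*(2*j) = 2*j*(8 + j))
K((18 - 17) - M(6)) + 3742 = 2*((18 - 17) - 3*(1 - 3*6)/(2*6))*(8 + ((18 - 17) - 3*(1 - 3*6)/(2*6))) + 3742 = 2*(1 - 3*(1 - 18)/(2*6))*(8 + (1 - 3*(1 - 18)/(2*6))) + 3742 = 2*(1 - 3*(-17)/(2*6))*(8 + (1 - 3*(-17)/(2*6))) + 3742 = 2*(1 - 1*(-17/4))*(8 + (1 - 1*(-17/4))) + 3742 = 2*(1 + 17/4)*(8 + (1 + 17/4)) + 3742 = 2*(21/4)*(8 + 21/4) + 3742 = 2*(21/4)*(53/4) + 3742 = 1113/8 + 3742 = 31049/8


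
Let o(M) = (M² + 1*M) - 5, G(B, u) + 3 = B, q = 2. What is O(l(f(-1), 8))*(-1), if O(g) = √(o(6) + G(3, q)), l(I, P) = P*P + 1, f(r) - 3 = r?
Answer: -√37 ≈ -6.0828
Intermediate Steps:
G(B, u) = -3 + B
f(r) = 3 + r
l(I, P) = 1 + P² (l(I, P) = P² + 1 = 1 + P²)
o(M) = -5 + M + M² (o(M) = (M² + M) - 5 = (M + M²) - 5 = -5 + M + M²)
O(g) = √37 (O(g) = √((-5 + 6 + 6²) + (-3 + 3)) = √((-5 + 6 + 36) + 0) = √(37 + 0) = √37)
O(l(f(-1), 8))*(-1) = √37*(-1) = -√37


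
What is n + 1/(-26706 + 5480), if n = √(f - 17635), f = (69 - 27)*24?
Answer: -1/21226 + I*√16627 ≈ -4.7112e-5 + 128.95*I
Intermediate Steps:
f = 1008 (f = 42*24 = 1008)
n = I*√16627 (n = √(1008 - 17635) = √(-16627) = I*√16627 ≈ 128.95*I)
n + 1/(-26706 + 5480) = I*√16627 + 1/(-26706 + 5480) = I*√16627 + 1/(-21226) = I*√16627 - 1/21226 = -1/21226 + I*√16627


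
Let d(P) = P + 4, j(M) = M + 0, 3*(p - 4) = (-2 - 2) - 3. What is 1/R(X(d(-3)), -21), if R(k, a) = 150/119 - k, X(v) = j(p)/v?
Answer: -357/145 ≈ -2.4621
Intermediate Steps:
p = 5/3 (p = 4 + ((-2 - 2) - 3)/3 = 4 + (-4 - 3)/3 = 4 + (⅓)*(-7) = 4 - 7/3 = 5/3 ≈ 1.6667)
j(M) = M
d(P) = 4 + P
X(v) = 5/(3*v)
R(k, a) = 150/119 - k (R(k, a) = 150*(1/119) - k = 150/119 - k)
1/R(X(d(-3)), -21) = 1/(150/119 - 5/(3*(4 - 3))) = 1/(150/119 - 5/(3*1)) = 1/(150/119 - 5/3) = 1/(-145/357) = -357/145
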